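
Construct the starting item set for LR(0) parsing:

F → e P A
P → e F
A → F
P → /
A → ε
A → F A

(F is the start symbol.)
{ [F → . e P A], [F' → . F] }

First, augment the grammar with F' → F
I₀ = CLOSURE({ [F' → . F] }):
  [F' → . F] has the dot before F: add [F → . e P A]
No further items can be added.

I₀ = { [F → . e P A], [F' → . F] }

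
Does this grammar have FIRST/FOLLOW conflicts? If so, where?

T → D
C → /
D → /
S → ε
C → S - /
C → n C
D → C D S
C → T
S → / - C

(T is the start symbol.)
Yes. S → '/' '-' C with FOLLOW(S) on { '/' }

Nullable non-terminals: S.

S: nullable alternative(s) S → ε; FOLLOW(S) = { $, '-', '/', 'n' }
  S → ε: FIRST \ {ε} = { } — this is the only nullable alternative, skip
  S → / - C: FIRST \ {ε} = { '/' } — overlaps FOLLOW(S) on { '/' }: CONFLICT

C, D, T have no nullable alternative, so no FIRST/FOLLOW check is needed there.

So the grammar has 1 FIRST/FOLLOW conflict (marked CONFLICT above).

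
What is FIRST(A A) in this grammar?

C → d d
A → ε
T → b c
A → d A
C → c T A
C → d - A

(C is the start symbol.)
FIRST sets of the non-terminals involved (from the grammar, by fixed-point iteration):
  FIRST(A) = { 'd', ε }

To compute FIRST(A A), process the symbols left to right:
Symbol A is a non-terminal. Add FIRST(A) \ {ε} = { 'd' }
A is nullable (ε ∈ FIRST(A)), continue to the next symbol.
Symbol A is a non-terminal. Add FIRST(A) \ {ε} = { 'd' }
A is nullable (ε ∈ FIRST(A)), continue to the next symbol.
All symbols are nullable, so ε is in the result.
FIRST(A A) = { 'd', ε }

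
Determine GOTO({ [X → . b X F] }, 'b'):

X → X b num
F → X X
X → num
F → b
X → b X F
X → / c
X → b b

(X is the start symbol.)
GOTO(I, 'b') = CLOSURE({ [A → αX.β] : [A → α.Xβ] ∈ I, X = 'b' })

Items with dot before 'b', with the dot advanced:
  [X → . b X F] → [X → b . X F]
Closure of the advanced items:
  [X → b . X F] has the dot before X: add [X → . X b num], [X → . num], [X → . b X F], [X → . / c], [X → . b b]

GOTO = { [X → . / c], [X → . X b num], [X → . b X F], [X → . b b], [X → . num], [X → b . X F] }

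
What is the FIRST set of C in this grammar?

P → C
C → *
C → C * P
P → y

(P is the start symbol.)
To compute FIRST(C), examine every production with C on the left-hand side, reading each right-hand side left to right until a non-nullable symbol is reached.

From C → *:
  - '*' is a terminal: add '*' and stop
From C → C * P:
  - C is the symbol being defined: contributes nothing new
    C is not nullable, so stop

Collecting: FIRST(C) = { '*' }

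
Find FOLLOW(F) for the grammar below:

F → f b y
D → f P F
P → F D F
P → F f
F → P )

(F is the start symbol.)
{ $, ')', 'f' }

F is the start symbol, so $ ∈ FOLLOW(F).
In D → f P F: F is at the end, add FOLLOW(D)
In P → F D F: F is followed by D F, add FIRST(D F) \ {ε} = { 'f' }
In P → F D F: F is at the end, add FOLLOW(P)
In P → F f: F is followed by f, add FIRST(f) \ {ε} = { 'f' }

The FOLLOW sets referred to above (computed the same way, to a fixed point):
  FOLLOW(D) = { 'f' }
  FOLLOW(P) = { ')', 'f' }

Taking the union: FOLLOW(F) = { $, ')', 'f' }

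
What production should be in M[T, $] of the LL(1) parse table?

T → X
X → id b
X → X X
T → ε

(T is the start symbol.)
To find M[T, $], we find productions for T where $ is in the predict set (PREDICT(N → α) = (FIRST(α) \ {ε}) ∪ (FOLLOW(N) if α ⇒* ε)).

Relevant sets:
  FIRST(X) = { 'id' }
  FOLLOW(T) = { $ }

T → X: PREDICT = { 'id' }
T → ε: PREDICT = { $ }
  $ is in predict set, so this production goes in M[T, $]

M[T, $] = T → ε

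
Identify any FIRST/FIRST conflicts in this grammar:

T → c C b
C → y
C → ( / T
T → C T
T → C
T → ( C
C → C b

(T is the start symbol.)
Yes. T → C T / T → C on { '(', 'y' }; T → C T / T → '(' C on { '(' }; T → C / T → '(' C on { '(' }; C → y / C → C b on { 'y' }; C → '(' '/' T / C → C b on { '(' }

A FIRST/FIRST conflict occurs when two productions N → α and N → β for the same non-terminal have FIRST(α) ∩ FIRST(β) ≠ ∅ (with ε ∈ FIRST of a nullable right-hand side, so two nullable alternatives also conflict).

FIRST sets of the non-terminals at (or reachable through a nullable prefix from) the front of some alternative:
  FIRST(C) = { '(', 'y' }

Productions for T:
  T → c C b: FIRST = { 'c' }
  T → C T: FIRST = { '(', 'y' }
  T → C: FIRST = { '(', 'y' }
  T → ( C: FIRST = { '(' }
Productions for C:
  C → y: FIRST = { 'y' }
  C → ( / T: FIRST = { '(' }
  C → C b: FIRST = { '(', 'y' }

Conflict for T: T → C T and T → C
  Overlap: { '(', 'y' }
Conflict for T: T → C T and T → ( C
  Overlap: { '(' }
Conflict for T: T → C and T → ( C
  Overlap: { '(' }
Conflict for C: C → y and C → C b
  Overlap: { 'y' }
Conflict for C: C → ( / T and C → C b
  Overlap: { '(' }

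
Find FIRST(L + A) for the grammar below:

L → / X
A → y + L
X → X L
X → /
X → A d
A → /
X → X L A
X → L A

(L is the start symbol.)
FIRST sets of the non-terminals involved (from the grammar, by fixed-point iteration):
  FIRST(L) = { '/' }

To compute FIRST(L + A), process the symbols left to right:
Symbol L is a non-terminal. Add FIRST(L) \ {ε} = { '/' }
L is not nullable (ε ∉ FIRST(L)), so stop here.
FIRST(L + A) = { '/' }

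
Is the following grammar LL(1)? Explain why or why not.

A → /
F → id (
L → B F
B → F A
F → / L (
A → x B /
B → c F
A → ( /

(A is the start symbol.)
Yes, the grammar is LL(1).

Relevant sets:
  FIRST(F) = { '/', 'id' }

For A:
  PREDICT(A → '/') = { '/' }
  PREDICT(A → x B '/') = { 'x' }
  PREDICT(A → '(' '/') = { '(' }
For F:
  PREDICT(F → id '(') = { 'id' }
  PREDICT(F → '/' L '(') = { '/' }
For B:
  PREDICT(B → F A) = { '/', 'id' }
  PREDICT(B → c F) = { 'c' }
L has a single production, so nothing to check there.

All predict sets are disjoint. The grammar IS LL(1).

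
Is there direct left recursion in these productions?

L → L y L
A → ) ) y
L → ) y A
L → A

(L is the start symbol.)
Yes, L is left-recursive

Direct left recursion occurs when N → N α for some non-terminal N (the right-hand side begins with the left-hand side itself).

L → L y L: LEFT RECURSIVE (starts with L)
A → ) ) y: starts with ')'
L → ) y A: starts with ')'
L → A: starts with A

The grammar has direct left recursion on: L.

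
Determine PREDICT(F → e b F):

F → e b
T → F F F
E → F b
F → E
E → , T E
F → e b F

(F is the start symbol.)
PREDICT(F → e b F) = (FIRST(RHS) \ {ε}) ∪ (FOLLOW(F) if ε ∈ FIRST(RHS), i.e. RHS ⇒* ε)
FIRST(e b F) = { 'e' }
ε ∉ FIRST(e b F), so FOLLOW(F) is not added.
PREDICT(F → e b F) = { 'e' }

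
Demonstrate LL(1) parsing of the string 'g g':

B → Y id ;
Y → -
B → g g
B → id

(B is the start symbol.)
LL(1) parsing maintains a stack (initially the start symbol over $) and the input. At each step: if the stack top is a terminal, match it against the current input token; if it is a non-terminal N, replace it with the RHS of M[N, lookahead] (the unique production whose predict set contains the lookahead).

Stack is shown with the top on the left.

Stack  Input  Action
--------------------
B $    g g $  output B → g g
g g $  g g $  match 'g'
g $    g $    match 'g'
$      $      accept

The string is accepted.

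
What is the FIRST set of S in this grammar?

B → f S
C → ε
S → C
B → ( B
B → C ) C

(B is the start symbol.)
{ ε }

FIRST sets of the other non-terminals involved (by the same procedure, iterated to a fixed point):
  FIRST(C) = { ε }

From S → C:
  - C is a non-terminal: add FIRST(C) \ {ε} = { }
    C is nullable and nothing follows, so the whole right-hand side can vanish: ε ∈ FIRST(S)

Collecting: FIRST(S) = { ε }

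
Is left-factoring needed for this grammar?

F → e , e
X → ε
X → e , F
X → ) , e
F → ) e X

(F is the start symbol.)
No, left-factoring is not needed

Left-factoring is needed when two productions for the same non-terminal
share a common prefix on the right-hand side.

Productions for F:
  F → e , e
  F → ) e X
Productions for X:
  X → ε
  X → e , F
  X → ) , e

No common prefixes found.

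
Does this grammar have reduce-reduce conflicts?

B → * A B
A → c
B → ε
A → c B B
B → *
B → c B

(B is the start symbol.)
Yes — I6: [A → c .] vs [B → .]

A reduce-reduce conflict occurs when an LR(0) state has two complete items [A → α .] and [B → β .] — both call for a reduction, and with no lookahead the parser cannot choose between them.

Augment with B' → B and build the canonical LR(0) collection (I0 = CLOSURE({[B' → . B]}), then GOTO on every symbol after a dot until no new states appear). It has 10 states:
  I0: { [B → . * A B], [B → . *], [B → . c B], [B → .], [B' → . B] }  — shift, reduce
  I1: { [A → . c B B], [A → . c], [B → * . A B], [B → * .] }  — shift, reduce
  I2: { [B' → B .] }  — accept
  I3: { [B → . * A B], [B → . *], [B → . c B], [B → .], [B → c . B] }  — shift, reduce
  I4: { [B → c B .] }  — reduce
  I5: { [B → * A . B], [B → . * A B], [B → . *], [B → . c B], [B → .] }  — shift, reduce
  I6: { [A → c . B B], [A → c .], [B → . * A B], [B → . *], [B → . c B], [B → .] }  — shift, 2 reduces
  I7: { [A → c B . B], [B → . * A B], [B → . *], [B → . c B], [B → .] }  — shift, reduce
  I8: { [A → c B B .] }  — reduce
  I9: { [B → * A B .] }  — reduce

I6 contains complete items [A → c .], [B → .] — reduce-reduce conflict.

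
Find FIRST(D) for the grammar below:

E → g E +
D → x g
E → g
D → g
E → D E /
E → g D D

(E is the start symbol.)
From D → x g:
  - x is a terminal: add 'x' and stop
From D → g:
  - g is a terminal: add 'g' and stop

Collecting: FIRST(D) = { 'g', 'x' }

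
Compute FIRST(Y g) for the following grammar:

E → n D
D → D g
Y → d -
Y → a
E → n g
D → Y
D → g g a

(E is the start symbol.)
FIRST sets of the non-terminals involved (from the grammar, by fixed-point iteration):
  FIRST(Y) = { 'a', 'd' }

To compute FIRST(Y g), process the symbols left to right:
Symbol Y is a non-terminal. Add FIRST(Y) \ {ε} = { 'a', 'd' }
Y is not nullable (ε ∉ FIRST(Y)), so stop here.
FIRST(Y g) = { 'a', 'd' }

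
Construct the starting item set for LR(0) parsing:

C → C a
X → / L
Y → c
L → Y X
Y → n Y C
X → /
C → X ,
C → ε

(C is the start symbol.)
{ [C → . C a], [C → . X ,], [C → .], [C' → . C], [X → . / L], [X → . /] }

First, augment the grammar with C' → C
I₀ = CLOSURE({ [C' → . C] }):
  [C' → . C] has the dot before C: add [C → . C a], [C → . X ,], [C → .]
  [C → . X ,] has the dot before X: add [X → . / L], [X → . /]
No further items can be added.

I₀ = { [C → . C a], [C → . X ,], [C → .], [C' → . C], [X → . / L], [X → . /] }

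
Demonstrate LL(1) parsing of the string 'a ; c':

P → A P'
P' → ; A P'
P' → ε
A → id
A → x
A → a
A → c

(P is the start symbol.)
LL(1) parsing maintains a stack (initially the start symbol over $) and the input. At each step: if the stack top is a terminal, match it against the current input token; if it is a non-terminal N, replace it with the RHS of M[N, lookahead] (the unique production whose predict set contains the lookahead).

Stack is shown with the top on the left.

Stack     Input    Action
-------------------------
P $       a ; c $  output P → A P'
A P' $    a ; c $  output A → a
a P' $    a ; c $  match 'a'
P' $      ; c $    output P' → ; A P'
; A P' $  ; c $    match ';'
A P' $    c $      output A → c
c P' $    c $      match 'c'
P' $      $        output P' → ε
$         $        accept

The string is accepted.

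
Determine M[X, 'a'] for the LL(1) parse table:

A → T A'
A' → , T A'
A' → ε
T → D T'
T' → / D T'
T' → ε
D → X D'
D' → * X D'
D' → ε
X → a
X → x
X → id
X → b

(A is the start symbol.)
To find M[X, 'a'], we find productions for X where 'a' is in the predict set (PREDICT(N → α) = (FIRST(α) \ {ε}) ∪ (FOLLOW(N) if α ⇒* ε)).

X → a: PREDICT = { 'a' }
  'a' is in predict set, so this production goes in M[X, 'a']
X → x: PREDICT = { 'x' }
X → id: PREDICT = { 'id' }
X → b: PREDICT = { 'b' }

M[X, 'a'] = X → a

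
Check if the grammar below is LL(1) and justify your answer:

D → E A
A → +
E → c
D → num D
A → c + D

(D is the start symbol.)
Yes, the grammar is LL(1).

Relevant sets:
  FIRST(E) = { 'c' }

For D:
  PREDICT(D → E A) = { 'c' }
  PREDICT(D → num D) = { 'num' }
For A:
  PREDICT(A → '+') = { '+' }
  PREDICT(A → c '+' D) = { 'c' }
E has a single production, so nothing to check there.

All predict sets are disjoint. The grammar IS LL(1).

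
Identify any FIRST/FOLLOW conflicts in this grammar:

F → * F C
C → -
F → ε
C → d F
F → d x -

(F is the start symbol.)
A FIRST/FOLLOW conflict occurs when a non-terminal N has a nullable alternative N → β (β ⇒* ε) and another alternative N → α with FIRST(α) ∩ FOLLOW(N) ≠ ∅: on such a lookahead the parser cannot decide between expanding α and letting N vanish via β.

Nullable non-terminals: F.

F: nullable alternative(s) F → ε; FOLLOW(F) = { $, '-', 'd' }
  F → * F C: FIRST \ {ε} = { '*' } — disjoint from FOLLOW(F)
  F → ε: FIRST \ {ε} = { } — this is the only nullable alternative, skip
  F → d x -: FIRST \ {ε} = { 'd' } — overlaps FOLLOW(F) on { 'd' }: CONFLICT

C has no nullable alternative, so no FIRST/FOLLOW check is needed there.

So the grammar has 1 FIRST/FOLLOW conflict (marked CONFLICT above).

Answer: Yes. F → d x '-' with FOLLOW(F) on { 'd' }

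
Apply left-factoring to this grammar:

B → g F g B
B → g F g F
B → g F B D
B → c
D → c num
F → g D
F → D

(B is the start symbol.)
Left-factoring transforms A → αβ₁ | αβ₂ into A → αA' and A' → β₁ | β₂
(α is the longest common prefix among the alternatives). Repeat until
no nonterminal has two alternatives with a common prefix.

Round 1: B has alternatives sharing prefix 'g F'. Introduce B': B → g F B'
  Add: B' → g B
  Add: B' → g F
  Add: B' → B D

Round 2: B' has alternatives sharing prefix 'g'. Introduce B'': B' → g B''
  Add: B'' → B
  Add: B'' → F

No remaining common prefixes — done.

Resulting grammar:
B → g F B'
B' → g B''
B'' → B
B'' → F
B' → B D
B → c
D → c num
F → g D
F → D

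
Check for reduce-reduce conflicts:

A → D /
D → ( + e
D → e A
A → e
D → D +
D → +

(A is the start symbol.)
A reduce-reduce conflict occurs when an LR(0) state has two complete items [A → α .] and [B → β .] — both call for a reduction, and with no lookahead the parser cannot choose between them.

Augment with A' → A and build the canonical LR(0) collection (I0 = CLOSURE({[A' → . A]}), then GOTO on every symbol after a dot until no new states appear). It has 11 states:
  I0: { [A → . D /], [A → . e], [A' → . A], [D → . ( + e], [D → . +], [D → . D +], [D → . e A] }  — shift
  I1: { [D → ( . + e] }  — shift
  I2: { [D → + .] }  — reduce
  I3: { [A' → A .] }  — accept
  I4: { [A → D . /], [D → D . +] }  — shift
  I5: { [A → . D /], [A → . e], [A → e .], [D → . ( + e], [D → . +], [D → . D +], [D → . e A], [D → e . A] }  — shift, reduce
  I6: { [D → e A .] }  — reduce
  I7: { [D → D + .] }  — reduce
  I8: { [A → D / .] }  — reduce
  I9: { [D → ( + . e] }  — shift
  I10: { [D → ( + e .] }  — reduce

No state contains more than one complete item.

Answer: No reduce-reduce conflicts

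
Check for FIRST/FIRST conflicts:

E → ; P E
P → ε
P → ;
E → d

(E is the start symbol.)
A FIRST/FIRST conflict occurs when two productions N → α and N → β for the same non-terminal have FIRST(α) ∩ FIRST(β) ≠ ∅ (with ε ∈ FIRST of a nullable right-hand side, so two nullable alternatives also conflict).

Productions for E:
  E → ; P E: FIRST = { ';' }
  E → d: FIRST = { 'd' }
Productions for P:
  P → ε: FIRST = { ε }
  P → ;: FIRST = { ';' }

All alternatives of each non-terminal have pairwise disjoint FIRST sets.

Answer: No FIRST/FIRST conflicts.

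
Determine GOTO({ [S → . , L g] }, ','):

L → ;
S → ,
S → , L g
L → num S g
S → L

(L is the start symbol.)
{ [L → . ;], [L → . num S g], [S → , . L g] }

GOTO(I, ',') = CLOSURE({ [A → αX.β] : [A → α.Xβ] ∈ I, X = ',' })

Items with dot before ',', with the dot advanced:
  [S → . , L g] → [S → , . L g]
Closure of the advanced items:
  [S → , . L g] has the dot before L: add [L → . ;], [L → . num S g]

GOTO = { [L → . ;], [L → . num S g], [S → , . L g] }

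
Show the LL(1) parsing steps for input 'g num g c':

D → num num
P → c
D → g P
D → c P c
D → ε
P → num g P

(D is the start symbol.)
Stack is shown with the top on the left.

Stack      Input        Action
------------------------------
D $        g num g c $  output D → g P
g P $      g num g c $  match 'g'
P $        num g c $    output P → num g P
num g P $  num g c $    match 'num'
g P $      g c $        match 'g'
P $        c $          output P → c
c $        c $          match 'c'
$          $            accept

The string is accepted.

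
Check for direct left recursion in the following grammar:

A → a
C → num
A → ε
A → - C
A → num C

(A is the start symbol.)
No direct left recursion

A → a: starts with a
C → num: starts with num
A → ε: starts with ε
A → - C: starts with '-'
A → num C: starts with num

No direct left recursion found.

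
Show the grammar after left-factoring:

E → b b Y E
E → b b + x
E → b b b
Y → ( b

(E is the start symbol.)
Left-factoring transforms A → αβ₁ | αβ₂ into A → αA' and A' → β₁ | β₂
(α is the longest common prefix among the alternatives). Repeat until
no nonterminal has two alternatives with a common prefix.

Round 1: E has alternatives sharing prefix 'b b'. Introduce E': E → b b E'
  Add: E' → Y E
  Add: E' → + x
  Add: E' → b

No remaining common prefixes — done.

Resulting grammar:
E → b b E'
E' → Y E
E' → + x
E' → b
Y → ( b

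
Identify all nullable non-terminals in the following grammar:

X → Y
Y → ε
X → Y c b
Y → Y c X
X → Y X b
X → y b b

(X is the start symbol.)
{ 'X', 'Y' }

ε-productions: Y → ε
So Y is immediately nullable.
X → Y: every symbol on the right is nullable, so X is nullable too.
Every non-terminal is now nullable.
Nullable = { 'X', 'Y' }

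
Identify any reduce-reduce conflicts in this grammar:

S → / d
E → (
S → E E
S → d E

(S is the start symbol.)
No reduce-reduce conflicts

A reduce-reduce conflict occurs when an LR(0) state has two complete items [A → α .] and [B → β .] — both call for a reduction, and with no lookahead the parser cannot choose between them.

Augment with S' → S and build the canonical LR(0) collection (I0 = CLOSURE({[S' → . S]}), then GOTO on every symbol after a dot until no new states appear). It has 9 states:
  I0: { [E → . (], [S → . / d], [S → . E E], [S → . d E], [S' → . S] }  — shift
  I1: { [E → ( .] }  — reduce
  I2: { [S → / . d] }  — shift
  I3: { [E → . (], [S → E . E] }  — shift
  I4: { [S' → S .] }  — accept
  I5: { [E → . (], [S → d . E] }  — shift
  I6: { [S → d E .] }  — reduce
  I7: { [S → E E .] }  — reduce
  I8: { [S → / d .] }  — reduce

No state contains more than one complete item.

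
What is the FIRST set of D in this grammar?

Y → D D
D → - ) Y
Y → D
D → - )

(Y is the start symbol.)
To compute FIRST(D), examine every production with D on the left-hand side, reading each right-hand side left to right until a non-nullable symbol is reached.

From D → - ) Y:
  - '-' is a terminal: add '-' and stop
From D → - ):
  - '-' is a terminal: add '-' and stop

Collecting: FIRST(D) = { '-' }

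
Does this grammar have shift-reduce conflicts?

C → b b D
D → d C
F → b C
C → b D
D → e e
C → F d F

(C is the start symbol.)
A shift-reduce conflict occurs when an LR(0) state has both:
  - a complete (reduce) item [A → α .] (dot at the end), and
  - a shift item [B → β . c γ] (dot before a terminal).

Augment with C' → C and build the canonical LR(0) collection (I0 = CLOSURE({[C' → . C]}), then GOTO on every symbol after a dot until no new states appear). It has 15 states:
  I0: { [C → . F d F], [C → . b D], [C → . b b D], [C' → . C], [F → . b C] }  — shift
  I1: { [C' → C .] }  — accept
  I2: { [C → F . d F] }  — shift
  I3: { [C → . F d F], [C → . b D], [C → . b b D], [C → b . D], [C → b . b D], [D → . d C], [D → . e e], [F → . b C], [F → b . C] }  — shift
  I4: { [F → b C .] }  — reduce
  I5: { [C → b D .] }  — reduce
  I6: { [C → . F d F], [C → . b D], [C → . b b D], [C → b . D], [C → b . b D], [C → b b . D], [D → . d C], [D → . e e], [F → . b C], [F → b . C] }  — shift
  I7: { [C → . F d F], [C → . b D], [C → . b b D], [D → d . C], [F → . b C] }  — shift
  I8: { [D → e . e] }  — shift
  I9: { [D → e e .] }  — reduce
  I10: { [D → d C .] }  — reduce
  I11: { [C → b D .], [C → b b D .] }  — 2 reduces
  I12: { [C → F d . F], [F → . b C] }  — shift
  I13: { [C → F d F .] }  — reduce
  I14: { [C → . F d F], [C → . b D], [C → . b b D], [F → . b C], [F → b . C] }  — shift

No state contains both a complete item and a shift item.

Answer: No shift-reduce conflicts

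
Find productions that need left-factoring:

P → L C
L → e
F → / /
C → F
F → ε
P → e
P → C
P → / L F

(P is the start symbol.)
Left-factoring is needed when two productions for the same non-terminal
share a common prefix on the right-hand side.

Productions for P:
  P → L C
  P → e
  P → C
  P → / L F
Productions for F:
  F → / /
  F → ε

No common prefixes found.

Answer: No, left-factoring is not needed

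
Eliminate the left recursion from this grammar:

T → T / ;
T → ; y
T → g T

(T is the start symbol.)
T → ; y T'
T → g T T'
T' → / ; T'
T' → ε

T is directly left-recursive. The standard transformation for
  A → A α₁ | ... | A α_m | β₁ | ... | β_n
is
  A  → β₁ A' | ... | β_n A'
  A' → α₁ A' | ... | α_m A' | ε

T → ; y becomes T → ; y T'
T → g T becomes T → g T T'
T → T / ; becomes T' → / ; T'
Add T' → ε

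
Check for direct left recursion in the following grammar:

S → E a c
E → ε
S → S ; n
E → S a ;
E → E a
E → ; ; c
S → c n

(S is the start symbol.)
Yes, S, E are left-recursive

Direct left recursion occurs when N → N α for some non-terminal N (the right-hand side begins with the left-hand side itself).

S → E a c: starts with E
E → ε: starts with ε
S → S ; n: LEFT RECURSIVE (starts with S)
E → S a ;: starts with S
E → E a: LEFT RECURSIVE (starts with E)
E → ; ; c: starts with ';'
S → c n: starts with c

The grammar has direct left recursion on: S, E.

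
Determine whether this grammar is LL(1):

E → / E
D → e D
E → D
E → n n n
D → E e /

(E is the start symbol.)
No. Predict set conflict for E: { '/' }

A grammar is LL(1) if for each non-terminal N with multiple productions, the predict sets of those productions are pairwise disjoint, where PREDICT(N → α) = (FIRST(α) \ {ε}) ∪ (FOLLOW(N) if α ⇒* ε).

Relevant sets:
  FIRST(D) = { '/', 'e', 'n' }
  FIRST(E) = { '/', 'e', 'n' }

For E:
  PREDICT(E → '/' E) = { '/' }
  PREDICT(E → D) = { '/', 'e', 'n' }
  PREDICT(E → n n n) = { 'n' }
For D:
  PREDICT(D → e D) = { 'e' }
  PREDICT(D → E e '/') = { '/', 'e', 'n' }

Conflict found: Predict set conflict for E: { '/' }
The grammar is NOT LL(1).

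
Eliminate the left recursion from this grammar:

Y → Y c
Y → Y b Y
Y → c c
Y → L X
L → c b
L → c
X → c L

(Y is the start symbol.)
Y → c c Y'
Y → L X Y'
Y' → c Y'
Y' → b Y Y'
Y' → ε
L → c b
L → c
X → c L

Y is directly left-recursive. The standard transformation for
  A → A α₁ | ... | A α_m | β₁ | ... | β_n
is
  A  → β₁ A' | ... | β_n A'
  A' → α₁ A' | ... | α_m A' | ε

Y → c c becomes Y → c c Y'
Y → L X becomes Y → L X Y'
Y → Y c becomes Y' → c Y'
Y → Y b Y becomes Y' → b Y Y'
Add Y' → ε

Productions for other non-terminals are unchanged:
  L → c b
  L → c
  X → c L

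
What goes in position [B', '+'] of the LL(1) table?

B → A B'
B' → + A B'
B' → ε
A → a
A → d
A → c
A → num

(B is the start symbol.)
To find M[B', '+'], we find productions for B' where '+' is in the predict set (PREDICT(N → α) = (FIRST(α) \ {ε}) ∪ (FOLLOW(N) if α ⇒* ε)).

Relevant sets:
  FOLLOW(B') = { $ }

B' → + A B': PREDICT = { '+' }
  '+' is in predict set, so this production goes in M[B', '+']
B' → ε: PREDICT = { $ }

M[B', '+'] = B' → + A B'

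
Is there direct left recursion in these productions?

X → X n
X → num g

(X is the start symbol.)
Direct left recursion occurs when N → N α for some non-terminal N (the right-hand side begins with the left-hand side itself).

X → X n: LEFT RECURSIVE (starts with X)
X → num g: starts with num

The grammar has direct left recursion on: X.

Answer: Yes, X is left-recursive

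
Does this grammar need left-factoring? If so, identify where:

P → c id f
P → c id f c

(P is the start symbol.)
Yes, P has productions with common prefix 'c id f'

Left-factoring is needed when two productions for the same non-terminal
share a common prefix on the right-hand side.

Productions for P:
  P → c id f
  P → c id f c

Found common prefix 'c id f' in productions for P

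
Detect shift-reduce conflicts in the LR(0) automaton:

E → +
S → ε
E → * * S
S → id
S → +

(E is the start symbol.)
A shift-reduce conflict occurs when an LR(0) state has both:
  - a complete (reduce) item [A → α .] (dot at the end), and
  - a shift item [B → β . c γ] (dot before a terminal).

Augment with E' → E and build the canonical LR(0) collection (I0 = CLOSURE({[E' → . E]}), then GOTO on every symbol after a dot until no new states appear). It has 8 states:
  I0: { [E → . * * S], [E → . +], [E' → . E] }  — shift
  I1: { [E → * . * S] }  — shift
  I2: { [E → + .] }  — reduce
  I3: { [E' → E .] }  — accept
  I4: { [E → * * . S], [S → . +], [S → . id], [S → .] }  — shift, reduce
  I5: { [S → + .] }  — reduce
  I6: { [E → * * S .] }  — reduce
  I7: { [S → id .] }  — reduce

I4 contains reduce item [S → .] and shift items [S → . +], [S → . id] — shift-reduce conflict.

Answer: Yes — I4: [S → .] vs [S → . +]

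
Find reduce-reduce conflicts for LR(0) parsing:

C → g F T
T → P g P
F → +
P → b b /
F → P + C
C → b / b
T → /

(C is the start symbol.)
A reduce-reduce conflict occurs when an LR(0) state has two complete items [A → α .] and [B → β .] — both call for a reduction, and with no lookahead the parser cannot choose between them.

Augment with C' → C and build the canonical LR(0) collection (I0 = CLOSURE({[C' → . C]}), then GOTO on every symbol after a dot until no new states appear). It has 19 states:
  I0: { [C → . b / b], [C → . g F T], [C' → . C] }  — shift
  I1: { [C' → C .] }  — accept
  I2: { [C → b . / b] }  — shift
  I3: { [C → g . F T], [F → . +], [F → . P + C], [P → . b b /] }  — shift
  I4: { [F → + .] }  — reduce
  I5: { [C → g F . T], [P → . b b /], [T → . /], [T → . P g P] }  — shift
  I6: { [F → P . + C] }  — shift
  I7: { [P → b . b /] }  — shift
  I8: { [P → b b . /] }  — shift
  I9: { [P → b b / .] }  — reduce
  I10: { [C → . b / b], [C → . g F T], [F → P + . C] }  — shift
  I11: { [F → P + C .] }  — reduce
  I12: { [T → / .] }  — reduce
  I13: { [T → P . g P] }  — shift
  I14: { [C → g F T .] }  — reduce
  I15: { [P → . b b /], [T → P g . P] }  — shift
  I16: { [T → P g P .] }  — reduce
  I17: { [C → b / . b] }  — shift
  I18: { [C → b / b .] }  — reduce

No state contains more than one complete item.

Answer: No reduce-reduce conflicts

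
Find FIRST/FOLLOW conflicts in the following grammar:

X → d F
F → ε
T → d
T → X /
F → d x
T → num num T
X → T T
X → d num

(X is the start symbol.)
A FIRST/FOLLOW conflict occurs when a non-terminal N has a nullable alternative N → β (β ⇒* ε) and another alternative N → α with FIRST(α) ∩ FOLLOW(N) ≠ ∅: on such a lookahead the parser cannot decide between expanding α and letting N vanish via β.

Nullable non-terminals: F.

F: nullable alternative(s) F → ε; FOLLOW(F) = { $, '/' }
  F → ε: FIRST \ {ε} = { } — this is the only nullable alternative, skip
  F → d x: FIRST \ {ε} = { 'd' } — disjoint from FOLLOW(F)

T, X have no nullable alternative, so no FIRST/FOLLOW check is needed there.

No FIRST/FOLLOW conflicts found.

Answer: No FIRST/FOLLOW conflicts.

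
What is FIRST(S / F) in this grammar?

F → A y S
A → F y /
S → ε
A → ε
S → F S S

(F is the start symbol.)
{ '/', 'y' }

FIRST sets of the non-terminals involved (from the grammar, by fixed-point iteration):
  FIRST(S) = { 'y', ε }

To compute FIRST(S / F), process the symbols left to right:
Symbol S is a non-terminal. Add FIRST(S) \ {ε} = { 'y' }
S is nullable (ε ∈ FIRST(S)), continue to the next symbol.
Symbol / is a terminal. Add '/' and stop.
FIRST(S / F) = { '/', 'y' }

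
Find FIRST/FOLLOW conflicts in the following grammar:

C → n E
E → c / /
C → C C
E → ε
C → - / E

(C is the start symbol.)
No FIRST/FOLLOW conflicts.

Nullable non-terminals: E.

E: nullable alternative(s) E → ε; FOLLOW(E) = { $, '-', 'n' }
  E → c / /: FIRST \ {ε} = { 'c' } — disjoint from FOLLOW(E)
  E → ε: FIRST \ {ε} = { } — this is the only nullable alternative, skip

C has no nullable alternative, so no FIRST/FOLLOW check is needed there.

No FIRST/FOLLOW conflicts found.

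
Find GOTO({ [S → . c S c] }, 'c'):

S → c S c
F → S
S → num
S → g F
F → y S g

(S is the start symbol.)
{ [S → . c S c], [S → . g F], [S → . num], [S → c . S c] }

GOTO(I, 'c') = CLOSURE({ [A → αX.β] : [A → α.Xβ] ∈ I, X = 'c' })

Items with dot before 'c', with the dot advanced:
  [S → . c S c] → [S → c . S c]
Closure of the advanced items:
  [S → c . S c] has the dot before S: add [S → . c S c], [S → . num], [S → . g F]

GOTO = { [S → . c S c], [S → . g F], [S → . num], [S → c . S c] }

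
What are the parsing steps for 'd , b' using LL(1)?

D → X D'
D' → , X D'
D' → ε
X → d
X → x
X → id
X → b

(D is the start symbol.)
Stack is shown with the top on the left.

Stack     Input    Action
-------------------------
D $       d , b $  output D → X D'
X D' $    d , b $  output X → d
d D' $    d , b $  match 'd'
D' $      , b $    output D' → , X D'
, X D' $  , b $    match ','
X D' $    b $      output X → b
b D' $    b $      match 'b'
D' $      $        output D' → ε
$         $        accept

The string is accepted.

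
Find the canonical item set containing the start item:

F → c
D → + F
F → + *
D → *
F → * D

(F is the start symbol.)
{ [F → . * D], [F → . + *], [F → . c], [F' → . F] }

First, augment the grammar with F' → F
I₀ = CLOSURE({ [F' → . F] }):
  [F' → . F] has the dot before F: add [F → . c], [F → . + *], [F → . * D]
No further items can be added.

I₀ = { [F → . * D], [F → . + *], [F → . c], [F' → . F] }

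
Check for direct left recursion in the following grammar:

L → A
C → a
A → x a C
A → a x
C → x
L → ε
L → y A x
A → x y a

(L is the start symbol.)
No direct left recursion

L → A: starts with A
C → a: starts with a
A → x a C: starts with x
A → a x: starts with a
C → x: starts with x
L → ε: starts with ε
L → y A x: starts with y
A → x y a: starts with x

No direct left recursion found.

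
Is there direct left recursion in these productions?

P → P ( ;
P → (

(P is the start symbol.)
P → P ( ;: LEFT RECURSIVE (starts with P)
P → (: starts with '('

The grammar has direct left recursion on: P.

Answer: Yes, P is left-recursive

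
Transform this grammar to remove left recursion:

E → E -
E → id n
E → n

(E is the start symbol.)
E is directly left-recursive. The standard transformation for
  A → A α₁ | ... | A α_m | β₁ | ... | β_n
is
  A  → β₁ A' | ... | β_n A'
  A' → α₁ A' | ... | α_m A' | ε

E → id n becomes E → id n E'
E → n becomes E → n E'
E → E - becomes E' → - E'
Add E' → ε

Resulting grammar:
E → id n E'
E → n E'
E' → - E'
E' → ε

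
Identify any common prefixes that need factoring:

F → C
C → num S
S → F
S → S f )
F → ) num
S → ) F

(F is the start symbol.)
No, left-factoring is not needed

Left-factoring is needed when two productions for the same non-terminal
share a common prefix on the right-hand side.

Productions for F:
  F → C
  F → ) num
Productions for S:
  S → F
  S → S f )
  S → ) F

No common prefixes found.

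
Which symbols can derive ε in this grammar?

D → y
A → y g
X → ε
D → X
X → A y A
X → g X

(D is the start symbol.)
A non-terminal is nullable if it can derive ε (the empty string): either it has an ε-production, or it has a production whose right-hand side consists entirely of nullable non-terminals.

ε-productions: X → ε
So X is immediately nullable.
D → X: every symbol on the right is nullable, so D is nullable too.
No further non-terminal can be added: every production for the remaining non-terminals contains a terminal or a non-nullable non-terminal.
Nullable = { 'D', 'X' }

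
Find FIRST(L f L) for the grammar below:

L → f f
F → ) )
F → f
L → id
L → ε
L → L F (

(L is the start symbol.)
{ ')', 'f', 'id' }

FIRST sets of the non-terminals involved (from the grammar, by fixed-point iteration):
  FIRST(L) = { ')', 'f', 'id', ε }

To compute FIRST(L f L), process the symbols left to right:
Symbol L is a non-terminal. Add FIRST(L) \ {ε} = { ')', 'f', 'id' }
L is nullable (ε ∈ FIRST(L)), continue to the next symbol.
Symbol f is a terminal. Add 'f' and stop.
FIRST(L f L) = { ')', 'f', 'id' }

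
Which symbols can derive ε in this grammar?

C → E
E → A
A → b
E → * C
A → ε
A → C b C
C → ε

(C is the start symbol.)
{ 'A', 'C', 'E' }

ε-productions: A → ε, C → ε
So A, C are immediately nullable.
E → A: every symbol on the right is nullable, so E is nullable too.
Every non-terminal is now nullable.
Nullable = { 'A', 'C', 'E' }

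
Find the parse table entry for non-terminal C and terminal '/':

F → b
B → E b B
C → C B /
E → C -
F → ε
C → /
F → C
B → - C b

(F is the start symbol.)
C → C B /, C → /

To find M[C, '/'], we find productions for C where '/' is in the predict set (PREDICT(N → α) = (FIRST(α) \ {ε}) ∪ (FOLLOW(N) if α ⇒* ε)).

Relevant sets:
  FIRST(C) = { '/' }

C → C B /: PREDICT = { '/' }
  '/' is in predict set, so this production goes in M[C, '/']
C → /: PREDICT = { '/' }
  '/' is in predict set, so this production goes in M[C, '/']

M[C, '/'] = C → C B /, C → /  (a multiply-defined cell — the grammar is not LL(1))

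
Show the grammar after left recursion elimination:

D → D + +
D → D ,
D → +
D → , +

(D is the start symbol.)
D is directly left-recursive. The standard transformation for
  A → A α₁ | ... | A α_m | β₁ | ... | β_n
is
  A  → β₁ A' | ... | β_n A'
  A' → α₁ A' | ... | α_m A' | ε

D → + becomes D → + D'
D → , + becomes D → , + D'
D → D + + becomes D' → + + D'
D → D , becomes D' → , D'
Add D' → ε

Resulting grammar:
D → + D'
D → , + D'
D' → + + D'
D' → , D'
D' → ε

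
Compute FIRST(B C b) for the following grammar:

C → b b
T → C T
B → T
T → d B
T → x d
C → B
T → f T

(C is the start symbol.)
{ 'b', 'd', 'f', 'x' }

FIRST sets of the non-terminals involved (from the grammar, by fixed-point iteration):
  FIRST(B) = { 'b', 'd', 'f', 'x' }

To compute FIRST(B C b), process the symbols left to right:
Symbol B is a non-terminal. Add FIRST(B) \ {ε} = { 'b', 'd', 'f', 'x' }
B is not nullable (ε ∉ FIRST(B)), so stop here.
FIRST(B C b) = { 'b', 'd', 'f', 'x' }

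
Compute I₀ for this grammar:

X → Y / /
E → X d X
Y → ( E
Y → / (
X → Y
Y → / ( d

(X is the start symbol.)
First, augment the grammar with X' → X
I₀ = CLOSURE({ [X' → . X] }):
  [X' → . X] has the dot before X: add [X → . Y / /], [X → . Y]
  [X → . Y / /] has the dot before Y: add [Y → . ( E], [Y → . / (], [Y → . / ( d]
No further items can be added.

I₀ = { [X → . Y / /], [X → . Y], [X' → . X], [Y → . ( E], [Y → . / ( d], [Y → . / (] }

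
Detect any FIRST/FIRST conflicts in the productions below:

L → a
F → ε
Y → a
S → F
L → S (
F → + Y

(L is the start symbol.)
FIRST sets of the non-terminals at (or reachable through a nullable prefix from) the front of some alternative:
  FIRST(S) = { '+', ε }

Productions for L:
  L → a: FIRST = { 'a' }
  L → S (: FIRST = { '(', '+' }
Productions for F:
  F → ε: FIRST = { ε }
  F → + Y: FIRST = { '+' }
Y, S have only one production, so no FIRST/FIRST conflict is possible there.

All alternatives of each non-terminal have pairwise disjoint FIRST sets.

Answer: No FIRST/FIRST conflicts.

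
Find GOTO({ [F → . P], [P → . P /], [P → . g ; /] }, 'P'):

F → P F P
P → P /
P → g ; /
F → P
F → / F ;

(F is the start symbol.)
{ [F → P .], [P → P . /] }

GOTO(I, 'P') = CLOSURE({ [A → αX.β] : [A → α.Xβ] ∈ I, X = 'P' })

Items with dot before 'P', with the dot advanced:
  [F → . P] → [F → P .]
  [P → . P /] → [P → P . /]
Closure adds nothing (no advanced item has the dot before a non-terminal).

GOTO = { [F → P .], [P → P . /] }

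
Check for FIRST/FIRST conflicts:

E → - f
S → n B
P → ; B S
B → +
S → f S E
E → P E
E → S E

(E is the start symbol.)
No FIRST/FIRST conflicts.

A FIRST/FIRST conflict occurs when two productions N → α and N → β for the same non-terminal have FIRST(α) ∩ FIRST(β) ≠ ∅ (with ε ∈ FIRST of a nullable right-hand side, so two nullable alternatives also conflict).

FIRST sets of the non-terminals at (or reachable through a nullable prefix from) the front of some alternative:
  FIRST(P) = { ';' }
  FIRST(S) = { 'f', 'n' }

Productions for E:
  E → - f: FIRST = { '-' }
  E → P E: FIRST = { ';' }
  E → S E: FIRST = { 'f', 'n' }
Productions for S:
  S → n B: FIRST = { 'n' }
  S → f S E: FIRST = { 'f' }
P, B have only one production, so no FIRST/FIRST conflict is possible there.

All alternatives of each non-terminal have pairwise disjoint FIRST sets.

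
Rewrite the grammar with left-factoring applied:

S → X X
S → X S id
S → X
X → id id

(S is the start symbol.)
Left-factoring transforms A → αβ₁ | αβ₂ into A → αA' and A' → β₁ | β₂
(α is the longest common prefix among the alternatives). Repeat until
no nonterminal has two alternatives with a common prefix.

Round 1: S has alternatives sharing prefix 'X'. Introduce S': S → X S'
  Add: S' → X
  Add: S' → S id
  Add: S' → ε

No remaining common prefixes — done.

Resulting grammar:
S → X S'
S' → X
S' → S id
S' → ε
X → id id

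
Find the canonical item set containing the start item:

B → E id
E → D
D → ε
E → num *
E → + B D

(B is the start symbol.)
First, augment the grammar with B' → B
I₀ = CLOSURE({ [B' → . B] }):
  [B' → . B] has the dot before B: add [B → . E id]
  [B → . E id] has the dot before E: add [E → . D], [E → . num *], [E → . + B D]
  [E → . D] has the dot before D: add [D → .]
No further items can be added.

I₀ = { [B → . E id], [B' → . B], [D → .], [E → . + B D], [E → . D], [E → . num *] }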